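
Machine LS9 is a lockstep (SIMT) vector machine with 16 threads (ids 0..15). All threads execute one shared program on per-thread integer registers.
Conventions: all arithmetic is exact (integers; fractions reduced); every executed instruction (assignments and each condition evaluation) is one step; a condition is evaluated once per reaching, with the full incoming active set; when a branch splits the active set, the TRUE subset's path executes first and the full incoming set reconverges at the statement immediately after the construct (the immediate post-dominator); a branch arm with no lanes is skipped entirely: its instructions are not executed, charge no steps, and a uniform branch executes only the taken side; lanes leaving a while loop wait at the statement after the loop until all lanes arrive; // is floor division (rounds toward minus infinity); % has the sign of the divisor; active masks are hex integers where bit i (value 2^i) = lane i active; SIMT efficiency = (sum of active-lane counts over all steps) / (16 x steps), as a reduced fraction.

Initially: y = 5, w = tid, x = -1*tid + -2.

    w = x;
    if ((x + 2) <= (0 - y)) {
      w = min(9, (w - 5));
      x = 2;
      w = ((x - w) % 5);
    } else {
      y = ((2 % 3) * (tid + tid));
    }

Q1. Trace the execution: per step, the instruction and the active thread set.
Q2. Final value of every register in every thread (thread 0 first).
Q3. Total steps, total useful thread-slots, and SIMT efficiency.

step 0: w <- x                       0xffff
step 1: eval ((x + 2) <= (0 - y))    0xffff
step 2: w <- min(9, (w - 5))         0xffe0
step 3: x <- 2                       0xffe0
step 4: w <- ((x - w) % 5)           0xffe0
step 5: y <- ((2 % 3) * (tid + tid)) 0x001f

Answer: 6 steps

y: 0,4,8,12,16,5,5,5,5,5,5,5,5,5,5,5
w: -2,-3,-4,-5,-6,4,0,1,2,3,4,0,1,2,3,4
x: -2,-3,-4,-5,-6,2,2,2,2,2,2,2,2,2,2,2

steps = 6; useful = 70; efficiency = 70/96 = 35/48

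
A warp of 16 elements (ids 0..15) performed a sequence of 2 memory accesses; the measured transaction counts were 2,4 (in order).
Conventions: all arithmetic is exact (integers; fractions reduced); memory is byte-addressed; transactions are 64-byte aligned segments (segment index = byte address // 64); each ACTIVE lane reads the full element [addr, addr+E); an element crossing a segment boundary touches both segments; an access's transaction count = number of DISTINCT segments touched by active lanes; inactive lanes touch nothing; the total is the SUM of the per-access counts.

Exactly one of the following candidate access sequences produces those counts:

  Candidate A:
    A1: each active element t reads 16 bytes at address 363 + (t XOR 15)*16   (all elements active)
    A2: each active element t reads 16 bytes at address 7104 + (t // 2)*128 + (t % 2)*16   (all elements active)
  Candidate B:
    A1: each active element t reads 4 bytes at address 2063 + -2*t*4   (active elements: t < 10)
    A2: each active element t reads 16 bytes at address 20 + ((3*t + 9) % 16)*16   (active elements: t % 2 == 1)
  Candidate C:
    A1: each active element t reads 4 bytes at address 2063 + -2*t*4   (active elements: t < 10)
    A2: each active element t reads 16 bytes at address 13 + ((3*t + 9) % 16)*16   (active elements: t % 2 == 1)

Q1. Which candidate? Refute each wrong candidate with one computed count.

A: A1 gives 5 transactions, not 2
B: A2 gives 5 transactions, not 4
C: all counts match (2,4)

Answer: C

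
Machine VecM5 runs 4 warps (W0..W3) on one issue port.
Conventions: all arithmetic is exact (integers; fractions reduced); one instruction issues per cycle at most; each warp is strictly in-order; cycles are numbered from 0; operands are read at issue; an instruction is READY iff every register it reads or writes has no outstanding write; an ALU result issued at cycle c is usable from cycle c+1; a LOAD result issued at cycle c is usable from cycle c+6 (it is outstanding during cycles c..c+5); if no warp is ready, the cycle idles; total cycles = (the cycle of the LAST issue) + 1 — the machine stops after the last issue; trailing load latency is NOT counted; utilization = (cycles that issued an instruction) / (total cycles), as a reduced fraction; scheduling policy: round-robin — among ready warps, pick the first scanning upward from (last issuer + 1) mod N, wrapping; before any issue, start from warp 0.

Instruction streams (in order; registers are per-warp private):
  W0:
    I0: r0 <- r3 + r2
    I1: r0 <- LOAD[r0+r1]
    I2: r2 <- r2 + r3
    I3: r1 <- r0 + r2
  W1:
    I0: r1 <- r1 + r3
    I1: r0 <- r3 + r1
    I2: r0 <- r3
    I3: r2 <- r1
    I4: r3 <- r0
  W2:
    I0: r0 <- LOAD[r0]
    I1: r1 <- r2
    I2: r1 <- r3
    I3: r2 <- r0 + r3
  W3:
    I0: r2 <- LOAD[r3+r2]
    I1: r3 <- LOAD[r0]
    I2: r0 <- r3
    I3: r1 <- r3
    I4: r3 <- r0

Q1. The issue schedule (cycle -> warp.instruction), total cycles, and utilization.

cycle 0: W0.I0
cycle 1: W1.I0
cycle 2: W2.I0
cycle 3: W3.I0
cycle 4: W0.I1
cycle 5: W1.I1
cycle 6: W2.I1
cycle 7: W3.I1
cycle 8: W0.I2
cycle 9: W1.I2
cycle 10: W2.I2
cycle 11: W0.I3
cycle 12: W1.I3
cycle 13: W2.I3
cycle 14: W3.I2
cycle 15: W1.I4
cycle 16: W3.I3
cycle 17: W3.I4

Answer: 18 cycles, utilization 1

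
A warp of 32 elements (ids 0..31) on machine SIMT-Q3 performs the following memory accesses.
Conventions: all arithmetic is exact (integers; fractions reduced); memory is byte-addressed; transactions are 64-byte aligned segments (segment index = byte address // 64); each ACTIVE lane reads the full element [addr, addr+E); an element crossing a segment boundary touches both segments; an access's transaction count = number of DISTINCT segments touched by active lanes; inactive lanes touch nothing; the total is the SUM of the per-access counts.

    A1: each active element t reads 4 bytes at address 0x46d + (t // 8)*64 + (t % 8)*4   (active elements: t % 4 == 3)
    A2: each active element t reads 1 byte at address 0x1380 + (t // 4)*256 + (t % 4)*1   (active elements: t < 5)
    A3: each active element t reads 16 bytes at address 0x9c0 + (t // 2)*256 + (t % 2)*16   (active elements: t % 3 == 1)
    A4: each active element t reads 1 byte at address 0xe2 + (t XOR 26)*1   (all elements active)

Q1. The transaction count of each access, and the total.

A1: 5 transactions
A2: 2 transactions
A3: 11 transactions
A4: 2 transactions

Answer: 5,2,11,2; total 20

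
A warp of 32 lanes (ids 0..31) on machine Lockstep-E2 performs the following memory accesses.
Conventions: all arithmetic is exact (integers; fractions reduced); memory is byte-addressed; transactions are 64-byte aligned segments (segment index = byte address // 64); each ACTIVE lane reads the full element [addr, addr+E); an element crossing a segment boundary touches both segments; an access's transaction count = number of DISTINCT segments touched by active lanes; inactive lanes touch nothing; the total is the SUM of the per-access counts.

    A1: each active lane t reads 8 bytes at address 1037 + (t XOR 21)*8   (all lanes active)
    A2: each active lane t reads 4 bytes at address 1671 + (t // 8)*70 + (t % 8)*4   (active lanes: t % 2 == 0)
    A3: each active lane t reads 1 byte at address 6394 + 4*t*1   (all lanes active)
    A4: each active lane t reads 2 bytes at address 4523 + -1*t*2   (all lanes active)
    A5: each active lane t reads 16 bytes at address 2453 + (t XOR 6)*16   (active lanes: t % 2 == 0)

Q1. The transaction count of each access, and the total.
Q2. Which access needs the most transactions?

A1: 5 transactions
A2: 4 transactions
A3: 3 transactions
A4: 2 transactions
A5: 9 transactions

Answer: 5,4,3,2,9; total 23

Answer: A5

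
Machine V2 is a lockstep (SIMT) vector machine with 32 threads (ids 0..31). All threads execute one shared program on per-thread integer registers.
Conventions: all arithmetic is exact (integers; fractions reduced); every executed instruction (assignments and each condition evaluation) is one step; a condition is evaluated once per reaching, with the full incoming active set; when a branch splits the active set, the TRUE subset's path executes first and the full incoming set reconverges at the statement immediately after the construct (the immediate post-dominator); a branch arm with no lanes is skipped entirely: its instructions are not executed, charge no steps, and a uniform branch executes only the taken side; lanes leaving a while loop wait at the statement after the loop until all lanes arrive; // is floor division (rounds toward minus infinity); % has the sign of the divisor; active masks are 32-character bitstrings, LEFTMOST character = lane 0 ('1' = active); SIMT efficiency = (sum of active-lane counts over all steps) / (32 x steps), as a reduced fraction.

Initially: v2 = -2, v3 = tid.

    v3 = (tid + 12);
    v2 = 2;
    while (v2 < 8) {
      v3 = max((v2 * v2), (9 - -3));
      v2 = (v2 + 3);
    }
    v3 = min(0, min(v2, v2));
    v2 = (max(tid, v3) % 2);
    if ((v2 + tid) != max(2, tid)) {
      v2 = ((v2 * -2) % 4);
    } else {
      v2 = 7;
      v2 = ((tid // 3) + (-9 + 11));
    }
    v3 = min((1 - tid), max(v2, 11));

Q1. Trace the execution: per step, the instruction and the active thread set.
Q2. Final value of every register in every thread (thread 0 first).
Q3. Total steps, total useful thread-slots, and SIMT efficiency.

step 0: v3 <- (tid + 12)             11111111111111111111111111111111
step 1: v2 <- 2                      11111111111111111111111111111111
step 2: eval (v2 < 8)                11111111111111111111111111111111
step 3: v3 <- max((v2 * v2), (9 - -3)) 11111111111111111111111111111111
step 4: v2 <- (v2 + 3)               11111111111111111111111111111111
step 5: eval (v2 < 8)                11111111111111111111111111111111
step 6: v3 <- max((v2 * v2), (9 - -3)) 11111111111111111111111111111111
step 7: v2 <- (v2 + 3)               11111111111111111111111111111111
step 8: eval (v2 < 8)                11111111111111111111111111111111
step 9: v3 <- min(0, min(v2, v2))    11111111111111111111111111111111
step 10: v2 <- (max(tid, v3) % 2)     11111111111111111111111111111111
step 11: eval ((v2 + tid) != max(2, tid)) 11111111111111111111111111111111
step 12: v2 <- ((v2 * -2) % 4)        10010101010101010101010101010101
step 13: v2 <- 7                      01101010101010101010101010101010
step 14: v2 <- ((tid // 3) + (-9 + 11)) 01101010101010101010101010101010
step 15: v3 <- min((1 - tid), max(v2, 11)) 11111111111111111111111111111111

Answer: 16 steps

v2: 0,2,2,2,3,2,4,2,4,2,5,2,6,2,6,2,7,2,8,2,8,2,9,2,10,2,10,2,11,2,12,2
v3: 1,0,-1,-2,-3,-4,-5,-6,-7,-8,-9,-10,-11,-12,-13,-14,-15,-16,-17,-18,-19,-20,-21,-22,-23,-24,-25,-26,-27,-28,-29,-30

steps = 16; useful = 464; efficiency = 464/512 = 29/32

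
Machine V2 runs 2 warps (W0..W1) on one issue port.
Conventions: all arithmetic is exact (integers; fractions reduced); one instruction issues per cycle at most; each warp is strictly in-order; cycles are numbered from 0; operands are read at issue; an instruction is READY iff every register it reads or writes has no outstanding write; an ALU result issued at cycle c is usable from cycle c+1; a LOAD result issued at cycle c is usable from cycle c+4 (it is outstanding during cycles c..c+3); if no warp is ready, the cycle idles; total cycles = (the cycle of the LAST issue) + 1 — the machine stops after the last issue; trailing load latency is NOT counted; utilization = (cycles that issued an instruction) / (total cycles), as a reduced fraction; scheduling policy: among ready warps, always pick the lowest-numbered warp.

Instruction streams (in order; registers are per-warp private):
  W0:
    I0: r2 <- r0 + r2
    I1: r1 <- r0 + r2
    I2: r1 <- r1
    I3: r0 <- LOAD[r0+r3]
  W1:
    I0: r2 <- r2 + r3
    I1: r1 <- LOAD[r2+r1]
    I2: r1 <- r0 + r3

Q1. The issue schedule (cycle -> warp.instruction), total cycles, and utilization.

cycle 0: W0.I0
cycle 1: W0.I1
cycle 2: W0.I2
cycle 3: W0.I3
cycle 4: W1.I0
cycle 5: W1.I1
cycle 6: idle
cycle 7: idle
cycle 8: idle
cycle 9: W1.I2

Answer: 10 cycles, utilization 7/10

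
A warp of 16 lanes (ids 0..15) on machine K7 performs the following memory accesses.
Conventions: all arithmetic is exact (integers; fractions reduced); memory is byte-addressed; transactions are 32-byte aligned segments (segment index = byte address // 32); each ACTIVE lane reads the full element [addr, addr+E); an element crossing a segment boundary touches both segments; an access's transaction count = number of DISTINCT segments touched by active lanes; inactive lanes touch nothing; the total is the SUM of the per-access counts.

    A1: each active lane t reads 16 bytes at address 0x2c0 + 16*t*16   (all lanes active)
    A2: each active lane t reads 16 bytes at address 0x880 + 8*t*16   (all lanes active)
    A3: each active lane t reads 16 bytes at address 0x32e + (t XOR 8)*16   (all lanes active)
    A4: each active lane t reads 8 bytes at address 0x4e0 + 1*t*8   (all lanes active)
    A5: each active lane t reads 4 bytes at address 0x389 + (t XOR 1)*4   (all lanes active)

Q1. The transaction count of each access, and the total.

A1: 16 transactions
A2: 16 transactions
A3: 9 transactions
A4: 4 transactions
A5: 3 transactions

Answer: 16,16,9,4,3; total 48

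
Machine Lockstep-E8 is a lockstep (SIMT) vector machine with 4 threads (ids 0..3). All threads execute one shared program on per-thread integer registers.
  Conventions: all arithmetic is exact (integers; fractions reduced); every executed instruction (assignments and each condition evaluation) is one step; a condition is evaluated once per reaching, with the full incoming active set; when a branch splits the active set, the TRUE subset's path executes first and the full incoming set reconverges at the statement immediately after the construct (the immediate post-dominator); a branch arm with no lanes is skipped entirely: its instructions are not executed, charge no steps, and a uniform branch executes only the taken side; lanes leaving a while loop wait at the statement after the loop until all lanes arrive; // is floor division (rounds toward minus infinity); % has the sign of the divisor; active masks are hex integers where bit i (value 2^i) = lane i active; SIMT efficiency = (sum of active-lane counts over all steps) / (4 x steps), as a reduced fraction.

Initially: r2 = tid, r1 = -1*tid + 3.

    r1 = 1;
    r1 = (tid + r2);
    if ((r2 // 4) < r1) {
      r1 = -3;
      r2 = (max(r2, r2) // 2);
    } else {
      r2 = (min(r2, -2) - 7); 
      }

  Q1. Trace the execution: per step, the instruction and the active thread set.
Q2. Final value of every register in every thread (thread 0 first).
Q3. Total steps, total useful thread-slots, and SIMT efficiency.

step 0: r1 <- 1                      0xf
step 1: r1 <- (tid + r2)             0xf
step 2: eval ((r2 // 4) < r1)        0xf
step 3: r1 <- -3                     0xe
step 4: r2 <- (max(r2, r2) // 2)     0xe
step 5: r2 <- (min(r2, -2) - 7)      0x1

Answer: 6 steps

r2: -9,0,1,1
r1: 0,-3,-3,-3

steps = 6; useful = 19; efficiency = 19/24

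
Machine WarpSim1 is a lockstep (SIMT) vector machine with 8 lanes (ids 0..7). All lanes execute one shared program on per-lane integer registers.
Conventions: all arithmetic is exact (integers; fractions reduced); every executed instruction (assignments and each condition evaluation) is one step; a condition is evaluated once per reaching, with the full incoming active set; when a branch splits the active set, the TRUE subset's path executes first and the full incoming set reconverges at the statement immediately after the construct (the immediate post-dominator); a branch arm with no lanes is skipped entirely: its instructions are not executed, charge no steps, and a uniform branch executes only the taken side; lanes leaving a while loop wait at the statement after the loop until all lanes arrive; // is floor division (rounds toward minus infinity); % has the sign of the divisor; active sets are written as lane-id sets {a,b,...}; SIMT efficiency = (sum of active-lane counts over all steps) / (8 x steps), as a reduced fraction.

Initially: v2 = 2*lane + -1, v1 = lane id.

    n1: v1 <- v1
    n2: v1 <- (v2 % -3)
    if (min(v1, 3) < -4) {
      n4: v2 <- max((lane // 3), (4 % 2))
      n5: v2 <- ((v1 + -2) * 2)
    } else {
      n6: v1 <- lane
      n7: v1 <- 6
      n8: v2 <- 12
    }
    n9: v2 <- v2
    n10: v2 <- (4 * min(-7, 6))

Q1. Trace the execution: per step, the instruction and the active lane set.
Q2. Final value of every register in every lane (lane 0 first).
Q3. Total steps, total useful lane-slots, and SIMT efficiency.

step 0: v1 <- v1                     {0,1,2,3,4,5,6,7}
step 1: v1 <- (v2 % -3)              {0,1,2,3,4,5,6,7}
step 2: eval (min(v1, 3) < -4)       {0,1,2,3,4,5,6,7}
step 3: v1 <- lane                   {0,1,2,3,4,5,6,7}
step 4: v1 <- 6                      {0,1,2,3,4,5,6,7}
step 5: v2 <- 12                     {0,1,2,3,4,5,6,7}
step 6: v2 <- v2                     {0,1,2,3,4,5,6,7}
step 7: v2 <- (4 * min(-7, 6))       {0,1,2,3,4,5,6,7}

Answer: 8 steps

v2: -28,-28,-28,-28,-28,-28,-28,-28
v1: 6,6,6,6,6,6,6,6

steps = 8; useful = 64; efficiency = 64/64 = 1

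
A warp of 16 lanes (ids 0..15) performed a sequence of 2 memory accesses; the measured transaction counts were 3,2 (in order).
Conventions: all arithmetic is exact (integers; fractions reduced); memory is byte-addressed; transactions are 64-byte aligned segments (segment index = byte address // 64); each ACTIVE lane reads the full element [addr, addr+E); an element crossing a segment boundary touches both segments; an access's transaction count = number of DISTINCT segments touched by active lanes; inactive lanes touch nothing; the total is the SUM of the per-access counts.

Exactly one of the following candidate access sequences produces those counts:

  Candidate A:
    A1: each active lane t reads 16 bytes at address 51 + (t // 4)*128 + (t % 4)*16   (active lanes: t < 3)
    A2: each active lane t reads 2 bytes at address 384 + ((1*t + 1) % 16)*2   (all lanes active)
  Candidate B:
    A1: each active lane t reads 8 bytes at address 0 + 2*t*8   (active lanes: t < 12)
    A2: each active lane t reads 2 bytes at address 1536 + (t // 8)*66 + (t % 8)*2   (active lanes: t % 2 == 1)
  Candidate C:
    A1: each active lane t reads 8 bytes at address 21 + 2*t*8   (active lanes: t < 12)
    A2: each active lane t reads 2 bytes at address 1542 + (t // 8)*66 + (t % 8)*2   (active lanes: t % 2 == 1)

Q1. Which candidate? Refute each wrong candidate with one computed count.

A: A1 gives 2 transactions, not 3
C: A1 gives 4 transactions, not 3
B: all counts match (3,2)

Answer: B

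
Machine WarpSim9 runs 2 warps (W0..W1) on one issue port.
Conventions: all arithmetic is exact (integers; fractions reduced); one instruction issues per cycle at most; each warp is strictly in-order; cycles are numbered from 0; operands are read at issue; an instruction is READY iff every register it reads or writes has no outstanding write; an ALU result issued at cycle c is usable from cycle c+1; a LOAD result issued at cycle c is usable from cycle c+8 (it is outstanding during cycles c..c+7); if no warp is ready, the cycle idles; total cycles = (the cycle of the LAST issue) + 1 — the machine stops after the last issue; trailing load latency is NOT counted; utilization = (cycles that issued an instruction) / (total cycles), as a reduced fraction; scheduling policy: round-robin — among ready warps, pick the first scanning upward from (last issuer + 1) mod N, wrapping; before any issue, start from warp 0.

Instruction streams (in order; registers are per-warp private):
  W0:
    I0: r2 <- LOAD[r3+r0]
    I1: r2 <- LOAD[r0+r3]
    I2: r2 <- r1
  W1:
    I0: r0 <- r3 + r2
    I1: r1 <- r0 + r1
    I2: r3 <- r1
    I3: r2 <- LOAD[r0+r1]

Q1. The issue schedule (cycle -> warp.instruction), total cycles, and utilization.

cycle 0: W0.I0
cycle 1: W1.I0
cycle 2: W1.I1
cycle 3: W1.I2
cycle 4: W1.I3
cycle 5: idle
cycle 6: idle
cycle 7: idle
cycle 8: W0.I1
cycle 9: idle
cycle 10: idle
cycle 11: idle
cycle 12: idle
cycle 13: idle
cycle 14: idle
cycle 15: idle
cycle 16: W0.I2

Answer: 17 cycles, utilization 7/17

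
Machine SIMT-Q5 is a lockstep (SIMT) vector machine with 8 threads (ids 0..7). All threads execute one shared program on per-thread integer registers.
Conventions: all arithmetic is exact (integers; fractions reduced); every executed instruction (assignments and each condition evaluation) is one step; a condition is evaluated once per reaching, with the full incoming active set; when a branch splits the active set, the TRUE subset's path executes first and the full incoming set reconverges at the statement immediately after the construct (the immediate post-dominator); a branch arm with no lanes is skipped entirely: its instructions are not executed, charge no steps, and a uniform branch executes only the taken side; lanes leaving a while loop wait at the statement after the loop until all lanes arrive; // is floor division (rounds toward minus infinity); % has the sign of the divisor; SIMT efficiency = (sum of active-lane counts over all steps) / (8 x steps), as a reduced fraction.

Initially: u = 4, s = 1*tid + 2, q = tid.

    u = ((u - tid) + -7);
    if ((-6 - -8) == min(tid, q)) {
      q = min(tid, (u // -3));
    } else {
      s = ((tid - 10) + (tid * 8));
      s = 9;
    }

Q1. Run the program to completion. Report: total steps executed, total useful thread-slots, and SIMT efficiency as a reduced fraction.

Answer: 5 steps, 31 useful, 31/40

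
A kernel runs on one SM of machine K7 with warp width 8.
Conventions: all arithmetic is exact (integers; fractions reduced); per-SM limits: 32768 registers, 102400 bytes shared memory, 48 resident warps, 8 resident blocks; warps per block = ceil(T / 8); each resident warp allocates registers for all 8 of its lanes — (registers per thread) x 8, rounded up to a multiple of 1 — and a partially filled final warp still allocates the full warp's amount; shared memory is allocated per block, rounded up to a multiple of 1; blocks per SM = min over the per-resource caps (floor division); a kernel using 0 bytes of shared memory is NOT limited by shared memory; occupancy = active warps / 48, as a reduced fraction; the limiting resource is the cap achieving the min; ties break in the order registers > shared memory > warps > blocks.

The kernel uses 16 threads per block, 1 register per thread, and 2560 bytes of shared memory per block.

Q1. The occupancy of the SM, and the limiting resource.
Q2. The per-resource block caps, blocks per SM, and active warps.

Answer: occupancy 1/3, limited by blocks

registers: 2048 blocks
shared memory: 40 blocks
warps: 24 blocks
blocks: 8 blocks

Answer: 8 blocks, 16 active warps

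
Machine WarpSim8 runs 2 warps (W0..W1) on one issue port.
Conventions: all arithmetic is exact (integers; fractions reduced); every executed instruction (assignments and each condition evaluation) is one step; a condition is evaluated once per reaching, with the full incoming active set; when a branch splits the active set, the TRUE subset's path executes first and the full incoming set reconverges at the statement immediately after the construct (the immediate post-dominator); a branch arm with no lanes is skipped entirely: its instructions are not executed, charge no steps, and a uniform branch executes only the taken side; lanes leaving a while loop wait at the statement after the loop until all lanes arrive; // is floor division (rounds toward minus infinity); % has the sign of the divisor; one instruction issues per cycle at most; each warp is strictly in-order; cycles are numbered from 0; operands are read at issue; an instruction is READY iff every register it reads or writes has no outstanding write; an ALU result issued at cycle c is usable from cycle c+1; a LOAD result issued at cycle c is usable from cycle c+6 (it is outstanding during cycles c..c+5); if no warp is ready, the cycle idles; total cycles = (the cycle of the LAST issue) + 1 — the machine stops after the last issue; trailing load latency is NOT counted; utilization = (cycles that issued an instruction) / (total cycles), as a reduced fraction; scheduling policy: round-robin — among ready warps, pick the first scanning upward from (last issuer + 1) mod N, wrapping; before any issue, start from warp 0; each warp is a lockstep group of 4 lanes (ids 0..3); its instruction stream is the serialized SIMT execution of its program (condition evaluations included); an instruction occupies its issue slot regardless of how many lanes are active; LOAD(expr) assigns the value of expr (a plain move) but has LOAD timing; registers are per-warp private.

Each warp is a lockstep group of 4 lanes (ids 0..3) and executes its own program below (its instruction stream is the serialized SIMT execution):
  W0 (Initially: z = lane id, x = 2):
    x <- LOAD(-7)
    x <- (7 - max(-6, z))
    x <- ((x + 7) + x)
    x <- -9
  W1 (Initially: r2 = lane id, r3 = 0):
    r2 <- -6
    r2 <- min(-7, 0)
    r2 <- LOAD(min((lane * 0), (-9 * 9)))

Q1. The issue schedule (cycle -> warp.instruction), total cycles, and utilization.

cycle 0: W0.I0
cycle 1: W1.I0
cycle 2: W1.I1
cycle 3: W1.I2
cycle 4: idle
cycle 5: idle
cycle 6: W0.I1
cycle 7: W0.I2
cycle 8: W0.I3

Answer: 9 cycles, utilization 7/9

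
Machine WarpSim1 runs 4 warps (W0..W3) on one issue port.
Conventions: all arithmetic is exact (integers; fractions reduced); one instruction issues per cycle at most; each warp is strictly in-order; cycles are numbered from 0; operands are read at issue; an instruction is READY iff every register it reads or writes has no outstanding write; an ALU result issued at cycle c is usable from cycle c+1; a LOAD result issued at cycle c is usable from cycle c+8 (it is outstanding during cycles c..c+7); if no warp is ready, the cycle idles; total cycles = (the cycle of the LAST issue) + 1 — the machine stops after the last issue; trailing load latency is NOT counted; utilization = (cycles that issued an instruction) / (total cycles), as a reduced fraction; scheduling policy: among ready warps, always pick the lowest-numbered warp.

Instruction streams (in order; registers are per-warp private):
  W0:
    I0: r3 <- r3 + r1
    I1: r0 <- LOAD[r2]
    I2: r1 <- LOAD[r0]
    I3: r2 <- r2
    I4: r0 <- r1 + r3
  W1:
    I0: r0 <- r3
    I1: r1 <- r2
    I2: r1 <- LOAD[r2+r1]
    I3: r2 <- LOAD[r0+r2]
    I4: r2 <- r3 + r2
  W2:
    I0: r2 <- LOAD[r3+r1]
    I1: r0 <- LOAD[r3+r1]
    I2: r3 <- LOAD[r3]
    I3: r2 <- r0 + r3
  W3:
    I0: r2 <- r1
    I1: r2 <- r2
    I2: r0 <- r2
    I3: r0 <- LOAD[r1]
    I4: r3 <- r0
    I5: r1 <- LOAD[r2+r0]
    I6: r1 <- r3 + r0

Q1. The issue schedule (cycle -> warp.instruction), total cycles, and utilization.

cycle 0: W0.I0
cycle 1: W0.I1
cycle 2: W1.I0
cycle 3: W1.I1
cycle 4: W1.I2
cycle 5: W1.I3
cycle 6: W2.I0
cycle 7: W2.I1
cycle 8: W2.I2
cycle 9: W0.I2
cycle 10: W0.I3
cycle 11: W3.I0
cycle 12: W3.I1
cycle 13: W1.I4
cycle 14: W3.I2
cycle 15: W3.I3
cycle 16: W2.I3
cycle 17: W0.I4
cycle 18: idle
cycle 19: idle
cycle 20: idle
cycle 21: idle
cycle 22: idle
cycle 23: W3.I4
cycle 24: W3.I5
cycle 25: idle
cycle 26: idle
cycle 27: idle
cycle 28: idle
cycle 29: idle
cycle 30: idle
cycle 31: idle
cycle 32: W3.I6

Answer: 33 cycles, utilization 7/11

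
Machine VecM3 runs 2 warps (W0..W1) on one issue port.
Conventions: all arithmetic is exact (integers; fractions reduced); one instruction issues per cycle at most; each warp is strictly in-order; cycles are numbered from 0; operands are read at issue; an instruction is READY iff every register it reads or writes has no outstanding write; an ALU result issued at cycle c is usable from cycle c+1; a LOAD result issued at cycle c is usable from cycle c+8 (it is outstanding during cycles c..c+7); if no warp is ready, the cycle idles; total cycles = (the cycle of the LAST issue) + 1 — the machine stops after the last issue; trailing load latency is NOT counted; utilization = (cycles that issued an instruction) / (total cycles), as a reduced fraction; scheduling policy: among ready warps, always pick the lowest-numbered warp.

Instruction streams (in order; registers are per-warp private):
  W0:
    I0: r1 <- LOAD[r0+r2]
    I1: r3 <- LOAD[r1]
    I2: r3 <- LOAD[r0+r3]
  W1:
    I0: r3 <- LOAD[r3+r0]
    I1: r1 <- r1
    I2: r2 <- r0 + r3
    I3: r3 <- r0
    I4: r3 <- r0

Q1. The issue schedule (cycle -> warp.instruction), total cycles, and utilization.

cycle 0: W0.I0
cycle 1: W1.I0
cycle 2: W1.I1
cycle 3: idle
cycle 4: idle
cycle 5: idle
cycle 6: idle
cycle 7: idle
cycle 8: W0.I1
cycle 9: W1.I2
cycle 10: W1.I3
cycle 11: W1.I4
cycle 12: idle
cycle 13: idle
cycle 14: idle
cycle 15: idle
cycle 16: W0.I2

Answer: 17 cycles, utilization 8/17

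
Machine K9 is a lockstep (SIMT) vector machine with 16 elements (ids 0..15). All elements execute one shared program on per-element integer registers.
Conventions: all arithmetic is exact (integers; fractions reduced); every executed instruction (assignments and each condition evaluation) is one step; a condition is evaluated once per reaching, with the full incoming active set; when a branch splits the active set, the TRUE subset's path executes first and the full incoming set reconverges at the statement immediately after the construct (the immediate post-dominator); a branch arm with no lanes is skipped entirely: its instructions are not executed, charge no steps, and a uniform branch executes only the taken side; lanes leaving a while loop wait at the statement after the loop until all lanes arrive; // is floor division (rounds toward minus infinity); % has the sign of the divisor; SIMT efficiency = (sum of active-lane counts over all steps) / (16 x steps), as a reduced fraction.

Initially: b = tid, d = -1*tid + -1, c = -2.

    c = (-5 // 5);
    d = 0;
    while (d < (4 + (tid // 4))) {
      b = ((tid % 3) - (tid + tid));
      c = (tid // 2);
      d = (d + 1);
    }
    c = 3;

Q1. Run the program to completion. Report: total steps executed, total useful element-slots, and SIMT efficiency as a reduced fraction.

Answer: 32 steps, 416 useful, 13/16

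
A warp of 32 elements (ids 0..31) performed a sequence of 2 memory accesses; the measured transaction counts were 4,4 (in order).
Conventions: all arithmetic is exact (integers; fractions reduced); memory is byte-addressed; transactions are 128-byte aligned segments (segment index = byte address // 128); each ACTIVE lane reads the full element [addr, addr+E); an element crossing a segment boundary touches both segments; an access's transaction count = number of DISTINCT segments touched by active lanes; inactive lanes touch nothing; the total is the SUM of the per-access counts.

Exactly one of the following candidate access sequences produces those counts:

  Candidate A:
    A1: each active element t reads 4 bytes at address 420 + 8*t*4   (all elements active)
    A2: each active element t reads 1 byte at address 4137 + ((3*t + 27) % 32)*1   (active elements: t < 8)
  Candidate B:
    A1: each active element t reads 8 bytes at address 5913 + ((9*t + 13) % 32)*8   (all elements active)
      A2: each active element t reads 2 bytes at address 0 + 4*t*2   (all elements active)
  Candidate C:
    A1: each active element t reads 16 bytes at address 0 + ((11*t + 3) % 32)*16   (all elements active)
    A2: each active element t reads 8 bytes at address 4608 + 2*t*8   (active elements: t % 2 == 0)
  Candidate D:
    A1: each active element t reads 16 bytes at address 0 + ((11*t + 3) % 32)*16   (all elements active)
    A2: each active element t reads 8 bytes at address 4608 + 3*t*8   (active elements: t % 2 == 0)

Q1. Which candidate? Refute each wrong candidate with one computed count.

A: A1 gives 9 transactions, not 4
B: A1 gives 3 transactions, not 4
D: A2 gives 6 transactions, not 4
C: all counts match (4,4)

Answer: C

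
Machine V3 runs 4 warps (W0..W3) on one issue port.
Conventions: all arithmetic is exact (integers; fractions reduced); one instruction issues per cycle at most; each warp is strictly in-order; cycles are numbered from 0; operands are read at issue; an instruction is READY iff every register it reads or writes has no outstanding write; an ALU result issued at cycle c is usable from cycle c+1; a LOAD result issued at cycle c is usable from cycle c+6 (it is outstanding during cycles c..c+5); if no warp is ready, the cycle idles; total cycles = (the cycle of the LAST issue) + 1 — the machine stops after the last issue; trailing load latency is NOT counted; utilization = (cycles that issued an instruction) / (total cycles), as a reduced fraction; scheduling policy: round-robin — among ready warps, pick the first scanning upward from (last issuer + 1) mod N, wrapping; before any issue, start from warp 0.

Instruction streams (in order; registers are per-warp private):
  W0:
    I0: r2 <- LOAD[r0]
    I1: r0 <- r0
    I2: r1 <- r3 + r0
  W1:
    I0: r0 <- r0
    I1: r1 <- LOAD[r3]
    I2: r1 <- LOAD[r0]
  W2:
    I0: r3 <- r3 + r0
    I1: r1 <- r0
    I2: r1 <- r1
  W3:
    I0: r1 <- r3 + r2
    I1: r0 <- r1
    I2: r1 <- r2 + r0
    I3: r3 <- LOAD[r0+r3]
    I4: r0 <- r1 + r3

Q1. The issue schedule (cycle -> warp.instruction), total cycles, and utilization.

cycle 0: W0.I0
cycle 1: W1.I0
cycle 2: W2.I0
cycle 3: W3.I0
cycle 4: W0.I1
cycle 5: W1.I1
cycle 6: W2.I1
cycle 7: W3.I1
cycle 8: W0.I2
cycle 9: W2.I2
cycle 10: W3.I2
cycle 11: W1.I2
cycle 12: W3.I3
cycle 13: idle
cycle 14: idle
cycle 15: idle
cycle 16: idle
cycle 17: idle
cycle 18: W3.I4

Answer: 19 cycles, utilization 14/19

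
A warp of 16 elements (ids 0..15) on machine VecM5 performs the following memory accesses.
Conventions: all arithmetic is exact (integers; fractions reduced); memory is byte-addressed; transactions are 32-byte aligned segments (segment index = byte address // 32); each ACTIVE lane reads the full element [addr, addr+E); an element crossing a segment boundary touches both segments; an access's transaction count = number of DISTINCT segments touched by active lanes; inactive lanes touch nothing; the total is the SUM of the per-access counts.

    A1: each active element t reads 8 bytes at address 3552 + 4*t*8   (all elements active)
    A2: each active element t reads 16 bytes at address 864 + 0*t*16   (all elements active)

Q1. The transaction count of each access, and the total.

A1: 16 transactions
A2: 1 transaction

Answer: 16,1; total 17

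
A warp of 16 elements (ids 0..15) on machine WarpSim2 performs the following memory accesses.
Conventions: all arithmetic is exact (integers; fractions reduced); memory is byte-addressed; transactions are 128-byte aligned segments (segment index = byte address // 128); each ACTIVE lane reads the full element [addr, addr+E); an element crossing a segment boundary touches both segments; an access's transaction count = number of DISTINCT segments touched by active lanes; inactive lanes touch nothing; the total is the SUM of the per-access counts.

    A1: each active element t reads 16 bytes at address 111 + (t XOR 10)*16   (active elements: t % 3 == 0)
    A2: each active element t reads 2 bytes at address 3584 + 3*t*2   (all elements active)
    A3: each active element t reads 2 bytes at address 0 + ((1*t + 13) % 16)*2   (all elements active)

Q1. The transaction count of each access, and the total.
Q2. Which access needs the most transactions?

A1: 2 transactions
A2: 1 transaction
A3: 1 transaction

Answer: 2,1,1; total 4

Answer: A1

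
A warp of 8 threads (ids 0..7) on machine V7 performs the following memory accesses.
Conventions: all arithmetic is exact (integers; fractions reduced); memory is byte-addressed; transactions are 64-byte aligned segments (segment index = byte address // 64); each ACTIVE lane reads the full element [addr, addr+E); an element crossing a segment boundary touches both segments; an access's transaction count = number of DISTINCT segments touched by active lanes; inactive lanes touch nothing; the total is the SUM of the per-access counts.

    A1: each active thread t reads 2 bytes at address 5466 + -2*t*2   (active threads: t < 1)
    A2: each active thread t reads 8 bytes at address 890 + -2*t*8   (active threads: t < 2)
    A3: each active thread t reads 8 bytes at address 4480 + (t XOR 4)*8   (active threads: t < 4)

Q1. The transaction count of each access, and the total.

A1: 1 transaction
A2: 2 transactions
A3: 1 transaction

Answer: 1,2,1; total 4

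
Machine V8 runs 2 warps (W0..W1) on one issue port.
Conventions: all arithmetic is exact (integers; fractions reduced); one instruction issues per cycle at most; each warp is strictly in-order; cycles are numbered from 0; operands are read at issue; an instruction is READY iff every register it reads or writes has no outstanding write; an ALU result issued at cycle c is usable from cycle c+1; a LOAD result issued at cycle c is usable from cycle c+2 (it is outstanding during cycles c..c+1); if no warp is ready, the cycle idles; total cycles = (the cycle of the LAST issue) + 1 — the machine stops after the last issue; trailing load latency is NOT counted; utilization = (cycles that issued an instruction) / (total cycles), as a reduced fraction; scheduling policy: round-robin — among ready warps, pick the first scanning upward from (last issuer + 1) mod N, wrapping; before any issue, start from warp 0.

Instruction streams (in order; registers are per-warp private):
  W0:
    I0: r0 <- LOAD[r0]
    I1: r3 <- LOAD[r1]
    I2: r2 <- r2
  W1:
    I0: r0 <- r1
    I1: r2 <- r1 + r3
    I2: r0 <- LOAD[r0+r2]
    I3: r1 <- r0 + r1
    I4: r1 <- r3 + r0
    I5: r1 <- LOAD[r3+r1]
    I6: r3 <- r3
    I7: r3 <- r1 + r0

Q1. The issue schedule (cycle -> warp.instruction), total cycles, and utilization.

cycle 0: W0.I0
cycle 1: W1.I0
cycle 2: W0.I1
cycle 3: W1.I1
cycle 4: W0.I2
cycle 5: W1.I2
cycle 6: idle
cycle 7: W1.I3
cycle 8: W1.I4
cycle 9: W1.I5
cycle 10: W1.I6
cycle 11: W1.I7

Answer: 12 cycles, utilization 11/12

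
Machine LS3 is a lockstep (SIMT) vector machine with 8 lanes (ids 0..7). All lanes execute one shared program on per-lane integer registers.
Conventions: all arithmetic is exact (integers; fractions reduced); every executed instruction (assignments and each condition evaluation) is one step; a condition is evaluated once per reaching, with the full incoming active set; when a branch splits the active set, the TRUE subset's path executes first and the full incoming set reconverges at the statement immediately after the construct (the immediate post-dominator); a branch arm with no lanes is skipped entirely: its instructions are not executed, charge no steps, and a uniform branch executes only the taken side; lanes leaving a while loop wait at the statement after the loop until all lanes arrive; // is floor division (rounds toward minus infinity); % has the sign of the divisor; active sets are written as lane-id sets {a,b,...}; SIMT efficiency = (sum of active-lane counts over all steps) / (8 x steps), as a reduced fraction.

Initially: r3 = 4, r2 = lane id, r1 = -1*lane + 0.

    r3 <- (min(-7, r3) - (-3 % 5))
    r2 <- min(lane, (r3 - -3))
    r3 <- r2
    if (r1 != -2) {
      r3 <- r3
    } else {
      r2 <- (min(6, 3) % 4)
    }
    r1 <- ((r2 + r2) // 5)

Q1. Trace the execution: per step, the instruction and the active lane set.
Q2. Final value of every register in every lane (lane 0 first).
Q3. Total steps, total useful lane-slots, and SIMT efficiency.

step 0: r3 <- (min(-7, r3) - (-3 % 5)) {0,1,2,3,4,5,6,7}
step 1: r2 <- min(lane, (r3 - -3))   {0,1,2,3,4,5,6,7}
step 2: r3 <- r2                     {0,1,2,3,4,5,6,7}
step 3: eval (r1 != -2)              {0,1,2,3,4,5,6,7}
step 4: r3 <- r3                     {0,1,3,4,5,6,7}
step 5: r2 <- (min(6, 3) % 4)        {2}
step 6: r1 <- ((r2 + r2) // 5)       {0,1,2,3,4,5,6,7}

Answer: 7 steps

r3: -6,-6,-6,-6,-6,-6,-6,-6
r2: -6,-6,3,-6,-6,-6,-6,-6
r1: -3,-3,1,-3,-3,-3,-3,-3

steps = 7; useful = 48; efficiency = 48/56 = 6/7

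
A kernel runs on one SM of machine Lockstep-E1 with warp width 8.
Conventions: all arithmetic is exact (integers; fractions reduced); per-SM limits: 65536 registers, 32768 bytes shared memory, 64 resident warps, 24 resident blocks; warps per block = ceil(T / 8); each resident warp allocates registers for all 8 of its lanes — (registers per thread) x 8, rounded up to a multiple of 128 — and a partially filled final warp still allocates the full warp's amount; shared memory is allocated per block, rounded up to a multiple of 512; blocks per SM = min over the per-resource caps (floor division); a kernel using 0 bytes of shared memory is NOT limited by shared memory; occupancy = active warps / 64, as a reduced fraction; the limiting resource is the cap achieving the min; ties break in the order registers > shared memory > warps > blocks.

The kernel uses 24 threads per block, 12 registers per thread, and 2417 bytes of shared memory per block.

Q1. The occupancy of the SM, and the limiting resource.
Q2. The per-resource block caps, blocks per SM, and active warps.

Answer: occupancy 9/16, limited by shared memory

registers: 170 blocks
shared memory: 12 blocks
warps: 21 blocks
blocks: 24 blocks

Answer: 12 blocks, 36 active warps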